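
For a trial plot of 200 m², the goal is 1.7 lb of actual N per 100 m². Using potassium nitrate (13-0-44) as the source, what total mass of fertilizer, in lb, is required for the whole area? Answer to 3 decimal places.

26.154 lb

Product per 100 m² = 1.7 / 13% = 13.0769 lb.
Total product = 13.0769 × 200 / 100 = 26.1538 lb.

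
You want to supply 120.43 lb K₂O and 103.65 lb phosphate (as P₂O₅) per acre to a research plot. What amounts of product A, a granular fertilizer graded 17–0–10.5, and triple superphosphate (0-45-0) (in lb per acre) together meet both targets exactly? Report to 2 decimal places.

Let a = lb of product A, b = lb of triple superphosphate (per acre).
K₂O: 0.105·a + 0·b = 120.43
P₂O₅: 0·a + 0.45·b = 103.65
Solving simultaneously: a = 1146.952, b = 230.333.

1146.95 lb product A, 230.33 lb triple superphosphate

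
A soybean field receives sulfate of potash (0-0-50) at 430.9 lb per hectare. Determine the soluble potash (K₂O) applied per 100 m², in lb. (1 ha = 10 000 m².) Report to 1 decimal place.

K₂O per hectare = 430.9 × 50% = 215.45 lb.
Convert to per 100 m²: 215.45 × 0.01 = 2.1545 lb.

2.2 lb K₂O per hundred sq m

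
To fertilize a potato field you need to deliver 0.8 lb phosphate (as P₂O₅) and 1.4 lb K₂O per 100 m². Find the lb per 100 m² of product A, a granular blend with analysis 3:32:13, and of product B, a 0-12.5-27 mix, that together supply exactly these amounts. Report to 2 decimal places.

Per-100 m² balance (a = product A, b = product B):
P₂O₅: 0.32·a + 0.125·b = 0.8
K₂O: 0.13·a + 0.27·b = 1.4
Solving simultaneously: a = 0.584462, b = 4.90378.

0.58 lb product A, 4.90 lb product B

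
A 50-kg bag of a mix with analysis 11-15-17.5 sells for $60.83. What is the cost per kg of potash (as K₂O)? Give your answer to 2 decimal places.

$6.95 per kg K₂O

K₂O in bag = 50 × 17.5% = 8.75 kg.
Cost per kg K₂O = $60.83 / 8.75 = $6.9520.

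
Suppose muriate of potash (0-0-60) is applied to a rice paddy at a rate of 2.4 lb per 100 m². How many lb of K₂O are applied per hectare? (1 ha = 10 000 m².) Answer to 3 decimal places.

144.000 lb K₂O per hectare

K₂O per 100 m² = 2.4 × 60% = 1.44 lb.
Convert to per hectare: 1.44 × 100 = 144 lb.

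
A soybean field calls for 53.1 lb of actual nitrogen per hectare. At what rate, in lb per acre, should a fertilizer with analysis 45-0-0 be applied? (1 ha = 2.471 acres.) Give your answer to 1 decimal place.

47.8 lb of product per acre

Product per hectare = 53.1 / 45% = 118 lb.
Convert to per acre: 118 × 0.404694 = 47.7539 lb.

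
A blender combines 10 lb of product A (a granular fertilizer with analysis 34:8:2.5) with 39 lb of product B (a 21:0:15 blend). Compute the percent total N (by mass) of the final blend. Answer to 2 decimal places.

23.65% N

Total mass = 10 + 39 = 49 lb.
N mass = 34%×10 + 21%×39 = 11.59 lb.
% N = 11.59 / 49 = 23.6531%.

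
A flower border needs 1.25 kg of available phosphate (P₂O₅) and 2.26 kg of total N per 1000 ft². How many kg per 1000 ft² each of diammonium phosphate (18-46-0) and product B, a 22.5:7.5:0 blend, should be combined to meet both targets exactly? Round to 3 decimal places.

1.242 kg diammonium phosphate, 9.051 kg product B

With a, b = kg per 1000 ft² of diammonium phosphate and product B:
P₂O₅: 0.46·a + 0.075·b = 1.25
N: 0.18·a + 0.225·b = 2.26
From row1: a = (1.25 − 0.075·b) / 0.46.
Into row2: 0.18·(1.25 − 0.075·b)/0.46 + 0.225·b = 2.26 → b = 9.05111, a = 1.24167.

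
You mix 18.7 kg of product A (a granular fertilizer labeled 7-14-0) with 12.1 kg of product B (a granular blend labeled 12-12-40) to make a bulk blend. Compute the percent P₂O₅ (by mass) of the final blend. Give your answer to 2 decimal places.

13.21% P₂O₅

Total mass = 18.7 + 12.1 = 30.8 kg.
P₂O₅ mass = 14%×18.7 + 12%×12.1 = 4.07 kg.
% P₂O₅ = 4.07 / 30.8 = 13.2143%.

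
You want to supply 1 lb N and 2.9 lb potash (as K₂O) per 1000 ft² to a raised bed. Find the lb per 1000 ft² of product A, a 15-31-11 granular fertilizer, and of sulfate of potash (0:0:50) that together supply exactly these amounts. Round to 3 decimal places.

6.667 lb product A, 4.333 lb sulfate of potash

Let a = lb of product A, b = lb of sulfate of potash (per 1000 ft²).
N: 0.15·a + 0·b = 1
K₂O: 0.11·a + 0.5·b = 2.9
Eliminate a: (row1) − 0.15/0.11·(row2) → -0.681818·b = -2.95455, so b = 4.33333.
Back-substitute: a = (1 − 0·4.33333) / 0.15 = 6.66667.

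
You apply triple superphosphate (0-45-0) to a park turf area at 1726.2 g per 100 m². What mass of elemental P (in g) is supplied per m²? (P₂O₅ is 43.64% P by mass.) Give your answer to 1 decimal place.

3.4 g P per sq m

P₂O₅ per 100 m² = 1726.2 × 45% = 776.79 g.
Elemental P = 776.79 × 0.4364 = 338.991 g per 100 m².
Convert to per m²: 338.991 × 0.01 = 3.38991 g.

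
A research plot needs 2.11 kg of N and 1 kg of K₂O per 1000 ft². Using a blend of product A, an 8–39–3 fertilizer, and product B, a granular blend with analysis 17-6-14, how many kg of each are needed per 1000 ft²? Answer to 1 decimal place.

20.6 kg product A, 2.7 kg product B

Per-1000 ft² balance (a = product A, b = product B):
N: 0.08·a + 0.17·b = 2.11
K₂O: 0.03·a + 0.14·b = 1
Eliminate a: (row1) − 0.08/0.03·(row2) → -0.203333·b = -0.556667, so b = 2.7377.
Back-substitute: a = (2.11 − 0.17·2.7377) / 0.08 = 20.5574.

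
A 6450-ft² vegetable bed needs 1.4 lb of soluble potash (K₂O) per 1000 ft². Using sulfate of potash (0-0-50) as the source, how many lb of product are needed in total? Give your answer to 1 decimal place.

Product per 1000 ft² = 1.4 / 50% = 2.8 lb.
Total product = 2.8 × 6450 / 1000 = 18.06 lb.

18.1 lb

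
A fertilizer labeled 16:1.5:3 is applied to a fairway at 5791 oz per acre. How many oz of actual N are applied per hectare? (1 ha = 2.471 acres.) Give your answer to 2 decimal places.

2289.53 oz N per hectare

nitrogen per acre = 5791 × 16% = 926.56 oz.
Convert to per hectare: 926.56 × 2.471 = 2289.5298 oz.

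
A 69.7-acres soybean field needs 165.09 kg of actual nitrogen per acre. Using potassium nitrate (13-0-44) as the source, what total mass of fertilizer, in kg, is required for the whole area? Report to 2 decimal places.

Product per acre = 165.09 / 13% = 1269.92 kg.
Total product = 1269.92 × 69.7 = 88513.638 kg.

88513.64 kg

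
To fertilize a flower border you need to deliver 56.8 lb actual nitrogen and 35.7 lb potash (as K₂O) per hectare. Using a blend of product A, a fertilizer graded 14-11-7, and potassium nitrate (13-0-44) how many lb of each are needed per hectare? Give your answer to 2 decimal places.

Let a = lb of product A, b = lb of potassium nitrate (per hectare).
N: 0.14·a + 0.13·b = 56.8
K₂O: 0.07·a + 0.44·b = 35.7
From row1: a = (56.8 − 0.13·b) / 0.14.
Into row2: 0.07·(56.8 − 0.13·b)/0.14 + 0.44·b = 35.7 → b = 19.4667, a = 387.638.

387.64 lb product A, 19.47 lb potassium nitrate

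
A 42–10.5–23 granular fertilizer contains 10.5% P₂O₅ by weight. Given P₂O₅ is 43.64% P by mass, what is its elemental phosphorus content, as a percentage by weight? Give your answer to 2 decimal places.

%P = 10.5 × 0.4364 = 4.5822%.

4.58% P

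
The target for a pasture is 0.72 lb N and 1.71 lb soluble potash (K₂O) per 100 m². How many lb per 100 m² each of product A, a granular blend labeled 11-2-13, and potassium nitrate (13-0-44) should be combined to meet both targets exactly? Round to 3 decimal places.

With a, b = lb per 100 m² of product A and potassium nitrate:
N: 0.11·a + 0.13·b = 0.72
K₂O: 0.13·a + 0.44·b = 1.71
Eliminate b: (row1) − 0.13/0.44·(row2) → 0.0715909·a = 0.214773, so a = 3.
Then b = (1.71 − 0.13·3) / 0.44 = 3.

3.000 lb product A, 3.000 lb potassium nitrate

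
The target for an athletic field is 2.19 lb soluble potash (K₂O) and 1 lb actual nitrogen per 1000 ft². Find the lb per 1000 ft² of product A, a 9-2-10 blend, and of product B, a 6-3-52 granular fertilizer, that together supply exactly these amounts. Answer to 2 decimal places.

9.52 lb product A, 2.38 lb product B

With a, b = lb per 1000 ft² of product A and product B:
K₂O: 0.1·a + 0.52·b = 2.19
N: 0.09·a + 0.06·b = 1
Eliminate b: (row1) − 0.52/0.06·(row2) → -0.68·a = -6.47667, so a = 9.52451.
Then b = (1 − 0.09·9.52451) / 0.06 = 2.3799.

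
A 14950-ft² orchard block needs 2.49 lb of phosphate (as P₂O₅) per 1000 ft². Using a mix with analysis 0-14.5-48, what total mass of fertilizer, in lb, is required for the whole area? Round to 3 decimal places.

256.728 lb

Product per 1000 ft² = 2.49 / 14.5% = 17.1724 lb.
Total product = 17.1724 × 14950 / 1000 = 256.7276 lb.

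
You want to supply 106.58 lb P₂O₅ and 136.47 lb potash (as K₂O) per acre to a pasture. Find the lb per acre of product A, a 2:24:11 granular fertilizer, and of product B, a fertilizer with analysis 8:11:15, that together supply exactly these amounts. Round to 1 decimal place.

40.8 lb product A, 879.9 lb product B

Let a = lb of product A, b = lb of product B (per acre).
P₂O₅: 0.24·a + 0.11·b = 106.58
K₂O: 0.11·a + 0.15·b = 136.47
Eliminate b: (row1) − 0.11/0.15·(row2) → 0.159333·a = 6.502, so a = 40.8075.
Then b = (136.47 − 0.11·40.8075) / 0.15 = 879.874.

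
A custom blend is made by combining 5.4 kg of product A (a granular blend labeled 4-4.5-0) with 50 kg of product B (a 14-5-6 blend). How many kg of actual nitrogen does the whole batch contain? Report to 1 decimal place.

N mass = 4%×5.4 + 14%×50 = 7.216 kg.

7.2 kg N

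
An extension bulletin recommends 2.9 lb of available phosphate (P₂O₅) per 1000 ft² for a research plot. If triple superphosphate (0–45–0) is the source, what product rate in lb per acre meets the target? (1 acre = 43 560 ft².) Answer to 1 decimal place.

Product per 1000 ft² = 2.9 / 45% = 6.44444 lb.
Convert to per acre: 6.44444 × 43.56 = 280.72 lb.

280.7 lb of product per acre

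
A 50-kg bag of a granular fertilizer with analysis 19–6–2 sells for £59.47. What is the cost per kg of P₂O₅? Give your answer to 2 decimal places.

£19.82 per kg P₂O₅

P₂O₅ in bag = 50 × 6% = 3 kg.
Cost per kg P₂O₅ = £59.47 / 3 = £19.8233.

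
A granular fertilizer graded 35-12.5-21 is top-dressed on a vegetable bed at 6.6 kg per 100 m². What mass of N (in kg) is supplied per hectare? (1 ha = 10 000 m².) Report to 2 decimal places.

nitrogen per 100 m² = 6.6 × 35% = 2.31 kg.
Convert to per hectare: 2.31 × 100 = 231 kg.

231.00 kg N per hectare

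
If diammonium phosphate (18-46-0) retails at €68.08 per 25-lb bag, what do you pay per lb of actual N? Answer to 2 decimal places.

€15.13 per lb N

N in bag = 25 × 18% = 4.5 lb.
Cost per lb N = €68.08 / 4.5 = €15.1289.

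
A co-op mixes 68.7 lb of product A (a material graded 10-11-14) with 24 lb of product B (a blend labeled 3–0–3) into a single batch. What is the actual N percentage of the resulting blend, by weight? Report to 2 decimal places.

Total mass = 68.7 + 24 = 92.7 lb.
N mass = 10%×68.7 + 3%×24 = 7.59 lb.
% N = 7.59 / 92.7 = 8.1877%.

8.19% N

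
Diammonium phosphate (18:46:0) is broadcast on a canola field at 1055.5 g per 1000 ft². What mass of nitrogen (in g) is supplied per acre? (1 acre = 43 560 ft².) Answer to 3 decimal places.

8275.964 g N per acre

nitrogen per 1000 ft² = 1055.5 × 18% = 189.99 g.
Convert to per acre: 189.99 × 43.56 = 8275.9644 g.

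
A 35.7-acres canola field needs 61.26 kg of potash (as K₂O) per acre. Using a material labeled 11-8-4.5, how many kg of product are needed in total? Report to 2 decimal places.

Product per acre = 61.26 / 4.5% = 1361.33 kg.
Total product = 1361.33 × 35.7 = 48599.6 kg.

48599.60 kg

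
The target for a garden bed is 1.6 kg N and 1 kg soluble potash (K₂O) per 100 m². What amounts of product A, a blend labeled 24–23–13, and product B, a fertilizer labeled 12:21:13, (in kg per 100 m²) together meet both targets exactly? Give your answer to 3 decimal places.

5.641 kg product A, 2.051 kg product B

Let a = kg of product A, b = kg of product B (per 100 m²).
N: 0.24·a + 0.12·b = 1.6
K₂O: 0.13·a + 0.13·b = 1
From row1: a = (1.6 − 0.12·b) / 0.24.
Into row2: 0.13·(1.6 − 0.12·b)/0.24 + 0.13·b = 1 → b = 2.05128, a = 5.64103.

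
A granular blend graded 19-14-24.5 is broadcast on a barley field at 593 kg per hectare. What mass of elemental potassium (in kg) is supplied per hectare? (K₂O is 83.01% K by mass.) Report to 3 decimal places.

K₂O per hectare = 593 × 24.5% = 145.285 kg.
Elemental K = 145.285 × 0.8301 = 120.6011 kg per hectare.

120.601 kg K per hectare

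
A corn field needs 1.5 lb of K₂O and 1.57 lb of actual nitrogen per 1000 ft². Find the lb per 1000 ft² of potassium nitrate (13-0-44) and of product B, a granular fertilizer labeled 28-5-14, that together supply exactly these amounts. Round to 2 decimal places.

1.91 lb potassium nitrate, 4.72 lb product B

Let a = lb of potassium nitrate, b = lb of product B (per 1000 ft²).
K₂O: 0.44·a + 0.14·b = 1.5
N: 0.13·a + 0.28·b = 1.57
Eliminate b: (row1) − 0.14/0.28·(row2) → 0.375·a = 0.715, so a = 1.90667.
Then b = (1.57 − 0.13·1.90667) / 0.28 = 4.7219.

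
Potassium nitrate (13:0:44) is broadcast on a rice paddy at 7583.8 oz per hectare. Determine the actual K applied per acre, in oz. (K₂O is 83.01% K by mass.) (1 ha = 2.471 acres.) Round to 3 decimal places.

K₂O per hectare = 7583.8 × 44% = 3336.87 oz.
Elemental K = 3336.87 × 0.8301 = 2769.94 oz per hectare.
Convert to per acre: 2769.94 × 0.404694 = 1120.9783 oz.

1120.978 oz K per acre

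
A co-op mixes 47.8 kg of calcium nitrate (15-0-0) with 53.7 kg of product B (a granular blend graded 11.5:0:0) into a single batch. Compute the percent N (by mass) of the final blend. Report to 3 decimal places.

13.148% N

Total mass = 47.8 + 53.7 = 101.5 kg.
N mass = 15%×47.8 + 11.5%×53.7 = 13.3455 kg.
% N = 13.3455 / 101.5 = 13.1483%.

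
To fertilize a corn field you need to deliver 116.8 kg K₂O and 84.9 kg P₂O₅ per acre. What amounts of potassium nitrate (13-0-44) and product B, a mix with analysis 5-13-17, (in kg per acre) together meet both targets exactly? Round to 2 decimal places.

Per-acre balance (a = potassium nitrate, b = product B):
K₂O: 0.44·a + 0.17·b = 116.8
P₂O₅: 0·a + 0.13·b = 84.9
Solving simultaneously: a = 13.1294, b = 653.077.

13.13 kg potassium nitrate, 653.08 kg product B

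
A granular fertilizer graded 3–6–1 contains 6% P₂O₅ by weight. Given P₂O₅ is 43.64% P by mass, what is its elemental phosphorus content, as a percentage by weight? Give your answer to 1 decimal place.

2.6% P

%P = 6 × 0.4364 = 2.6184%.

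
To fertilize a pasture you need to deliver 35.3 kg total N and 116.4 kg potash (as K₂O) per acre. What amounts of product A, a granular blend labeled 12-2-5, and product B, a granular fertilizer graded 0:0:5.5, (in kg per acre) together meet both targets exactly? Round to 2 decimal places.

294.17 kg product A, 1848.94 kg product B

With a, b = kg per acre of product A and product B:
N: 0.12·a + 0·b = 35.3
K₂O: 0.05·a + 0.055·b = 116.4
Eliminate a: (row1) − 0.12/0.05·(row2) → -0.132·b = -244.06, so b = 1848.939.
Back-substitute: a = (35.3 − 0·1848.939) / 0.12 = 294.167.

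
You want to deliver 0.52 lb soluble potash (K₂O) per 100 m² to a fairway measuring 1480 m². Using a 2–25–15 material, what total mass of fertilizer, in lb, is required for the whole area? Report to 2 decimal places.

Product per 100 m² = 0.52 / 15% = 3.46667 lb.
Total product = 3.46667 × 1480 / 100 = 51.3067 lb.

51.31 lb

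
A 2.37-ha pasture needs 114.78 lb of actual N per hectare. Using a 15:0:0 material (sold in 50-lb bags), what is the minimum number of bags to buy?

Product per hectare = 114.78 / 15% = 765.2 lb.
Total product = 765.2 × 2.37 = 1813.52 lb.
Bags = ⌈1813.52 / 50⌉ = 37.

37 bags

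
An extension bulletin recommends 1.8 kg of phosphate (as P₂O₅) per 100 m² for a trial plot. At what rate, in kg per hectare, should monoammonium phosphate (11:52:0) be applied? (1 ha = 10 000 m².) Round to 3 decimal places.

Product per 100 m² = 1.8 / 52% = 3.46154 kg.
Convert to per hectare: 3.46154 × 100 = 346.1538 kg.

346.154 kg of product per hectare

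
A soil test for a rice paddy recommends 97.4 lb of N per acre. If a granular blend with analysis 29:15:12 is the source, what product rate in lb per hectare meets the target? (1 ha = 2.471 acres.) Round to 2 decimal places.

829.92 lb of product per hectare

Product per acre = 97.4 / 29% = 335.862 lb.
Convert to per hectare: 335.862 × 2.471 = 829.915 lb.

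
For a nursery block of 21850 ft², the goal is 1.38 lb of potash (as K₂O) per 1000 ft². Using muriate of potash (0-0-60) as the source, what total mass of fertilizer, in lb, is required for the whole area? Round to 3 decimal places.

Product per 1000 ft² = 1.38 / 60% = 2.3 lb.
Total product = 2.3 × 21850 / 1000 = 50.255 lb.

50.255 lb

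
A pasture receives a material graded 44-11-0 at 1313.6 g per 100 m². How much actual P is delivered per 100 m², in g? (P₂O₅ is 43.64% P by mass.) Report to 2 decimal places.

P₂O₅ per 100 m² = 1313.6 × 11% = 144.496 g.
Elemental P = 144.496 × 0.4364 = 63.0581 g per 100 m².

63.06 g P per hundred sq m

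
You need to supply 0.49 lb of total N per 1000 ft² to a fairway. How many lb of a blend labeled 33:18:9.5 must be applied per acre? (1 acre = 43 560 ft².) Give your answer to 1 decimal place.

64.7 lb of product per acre

Product per 1000 ft² = 0.49 / 33% = 1.48485 lb.
Convert to per acre: 1.48485 × 43.56 = 64.68 lb.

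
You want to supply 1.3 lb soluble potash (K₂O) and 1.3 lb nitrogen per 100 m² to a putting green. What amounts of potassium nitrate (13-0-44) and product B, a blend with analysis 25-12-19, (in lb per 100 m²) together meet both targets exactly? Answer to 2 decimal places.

0.91 lb potassium nitrate, 4.72 lb product B

With a, b = lb per 100 m² of potassium nitrate and product B:
K₂O: 0.44·a + 0.19·b = 1.3
N: 0.13·a + 0.25·b = 1.3
Eliminate b: (row1) − 0.19/0.25·(row2) → 0.3412·a = 0.312, so a = 0.91442.
Then b = (1.3 − 0.13·0.91442) / 0.25 = 4.7245.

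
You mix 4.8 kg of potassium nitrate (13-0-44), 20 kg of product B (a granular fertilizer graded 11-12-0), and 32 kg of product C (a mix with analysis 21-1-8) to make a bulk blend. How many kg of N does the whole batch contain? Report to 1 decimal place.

9.5 kg N

N mass = 13%×4.8 + 11%×20 + 21%×32 = 9.544 kg.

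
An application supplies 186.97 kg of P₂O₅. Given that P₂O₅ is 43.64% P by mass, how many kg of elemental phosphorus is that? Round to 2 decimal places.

P = 186.97 × 0.4364 = 81.5937 kg.

81.59 kg P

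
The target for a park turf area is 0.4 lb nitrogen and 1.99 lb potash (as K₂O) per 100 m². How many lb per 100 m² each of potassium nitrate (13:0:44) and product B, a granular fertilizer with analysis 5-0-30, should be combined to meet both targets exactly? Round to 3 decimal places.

1.206 lb potassium nitrate, 4.865 lb product B

Per-100 m² balance (a = potassium nitrate, b = product B):
N: 0.13·a + 0.05·b = 0.4
K₂O: 0.44·a + 0.3·b = 1.99
Eliminate a: (row1) − 0.13/0.44·(row2) → -0.0386364·b = -0.187955, so b = 4.86471.
Back-substitute: a = (0.4 − 0.05·4.86471) / 0.13 = 1.20588.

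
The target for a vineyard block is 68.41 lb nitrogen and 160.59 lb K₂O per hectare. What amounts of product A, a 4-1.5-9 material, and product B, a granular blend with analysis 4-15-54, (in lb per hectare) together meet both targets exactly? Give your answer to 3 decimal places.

1695.433 lb product A, 14.817 lb product B

Let a = lb of product A, b = lb of product B (per hectare).
N: 0.04·a + 0.04·b = 68.41
K₂O: 0.09·a + 0.54·b = 160.59
From row1: a = (68.41 − 0.04·b) / 0.04.
Into row2: 0.09·(68.41 − 0.04·b)/0.04 + 0.54·b = 160.59 → b = 14.8167, a = 1695.4333.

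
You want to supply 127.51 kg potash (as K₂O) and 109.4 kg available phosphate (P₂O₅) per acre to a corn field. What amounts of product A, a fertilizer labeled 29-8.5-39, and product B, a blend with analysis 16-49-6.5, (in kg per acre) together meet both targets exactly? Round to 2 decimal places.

Per-acre balance (a = product A, b = product B):
K₂O: 0.39·a + 0.065·b = 127.51
P₂O₅: 0.085·a + 0.49·b = 109.4
Eliminate a: (row1) − 0.39/0.085·(row2) → -2.18324·b = -374.443, so b = 171.508.
Back-substitute: a = (127.51 − 0.065·171.508) / 0.39 = 298.364.

298.36 kg product A, 171.51 kg product B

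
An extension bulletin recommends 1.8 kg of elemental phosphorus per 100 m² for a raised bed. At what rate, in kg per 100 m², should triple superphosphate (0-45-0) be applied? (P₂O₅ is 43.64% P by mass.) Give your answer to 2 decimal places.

As P₂O₅: 1.8 / 0.4364 = 4.12466 kg per 100 m².
Product per 100 m² = 4.12466 / 45% = 9.1659 kg.

9.17 kg of product per hundred sq m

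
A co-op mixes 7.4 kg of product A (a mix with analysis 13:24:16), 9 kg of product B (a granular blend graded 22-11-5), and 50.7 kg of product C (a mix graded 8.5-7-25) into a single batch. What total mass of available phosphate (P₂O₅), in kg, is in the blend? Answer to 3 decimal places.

P₂O₅ mass = 24%×7.4 + 11%×9 + 7%×50.7 = 6.315 kg.

6.315 kg P₂O₅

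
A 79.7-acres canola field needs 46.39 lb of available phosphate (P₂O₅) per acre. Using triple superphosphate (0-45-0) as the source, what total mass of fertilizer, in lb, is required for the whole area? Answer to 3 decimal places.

8216.184 lb

Product per acre = 46.39 / 45% = 103.089 lb.
Total product = 103.089 × 79.7 = 8216.1844 lb.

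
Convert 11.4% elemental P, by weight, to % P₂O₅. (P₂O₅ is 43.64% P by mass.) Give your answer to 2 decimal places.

26.12% P₂O₅

%P₂O₅ = 11.4 / 0.4364 = 26.1228%.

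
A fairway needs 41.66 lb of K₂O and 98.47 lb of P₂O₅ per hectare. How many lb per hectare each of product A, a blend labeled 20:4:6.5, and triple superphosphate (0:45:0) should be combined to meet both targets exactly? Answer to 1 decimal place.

With a, b = lb per hectare of product A and triple superphosphate:
K₂O: 0.065·a + 0·b = 41.66
P₂O₅: 0.04·a + 0.45·b = 98.47
Solving simultaneously: a = 640.923, b = 161.851.

640.9 lb product A, 161.9 lb triple superphosphate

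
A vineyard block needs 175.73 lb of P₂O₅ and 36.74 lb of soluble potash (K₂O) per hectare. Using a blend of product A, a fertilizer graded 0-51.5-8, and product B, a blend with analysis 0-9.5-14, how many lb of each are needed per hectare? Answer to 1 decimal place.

Per-hectare balance (a = product A, b = product B):
P₂O₅: 0.515·a + 0.095·b = 175.73
K₂O: 0.08·a + 0.14·b = 36.74
Eliminate b: (row1) − 0.095/0.14·(row2) → 0.460714·a = 150.799, so a = 327.316.
Then b = (36.74 − 0.08·327.316) / 0.14 = 75.3907.

327.3 lb product A, 75.4 lb product B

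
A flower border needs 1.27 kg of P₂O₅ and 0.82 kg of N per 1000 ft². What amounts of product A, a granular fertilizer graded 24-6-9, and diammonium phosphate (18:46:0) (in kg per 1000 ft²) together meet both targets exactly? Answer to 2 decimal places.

Let a = kg of product A, b = kg of diammonium phosphate (per 1000 ft²).
P₂O₅: 0.06·a + 0.46·b = 1.27
N: 0.24·a + 0.18·b = 0.82
Eliminate b: (row1) − 0.46/0.18·(row2) → -0.553333·a = -0.825556, so a = 1.49197.
Then b = (0.82 − 0.24·1.49197) / 0.18 = 2.56627.

1.49 kg product A, 2.57 kg diammonium phosphate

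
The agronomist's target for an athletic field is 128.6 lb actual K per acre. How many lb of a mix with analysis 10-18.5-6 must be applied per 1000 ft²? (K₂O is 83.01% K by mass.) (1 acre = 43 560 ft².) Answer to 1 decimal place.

59.3 lb of product per thousand sq ft

As K₂O: 128.6 / 0.8301 = 154.921 lb per acre.
Product per acre = 154.921 / 6% = 2582.02 lb.
Convert to per 1000 ft²: 2582.02 × 0.0229568 = 59.275 lb.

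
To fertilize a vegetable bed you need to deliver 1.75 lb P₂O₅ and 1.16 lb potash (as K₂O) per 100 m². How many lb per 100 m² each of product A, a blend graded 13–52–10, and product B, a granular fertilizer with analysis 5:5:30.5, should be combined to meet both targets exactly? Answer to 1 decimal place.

Let a = lb of product A, b = lb of product B (per 100 m²).
P₂O₅: 0.52·a + 0.05·b = 1.75
K₂O: 0.1·a + 0.305·b = 1.16
Eliminate a: (row1) − 0.52/0.1·(row2) → -1.536·b = -4.282, so b = 2.78776.
Back-substitute: a = (1.75 − 0.05·2.78776) / 0.52 = 3.09733.

3.1 lb product A, 2.8 lb product B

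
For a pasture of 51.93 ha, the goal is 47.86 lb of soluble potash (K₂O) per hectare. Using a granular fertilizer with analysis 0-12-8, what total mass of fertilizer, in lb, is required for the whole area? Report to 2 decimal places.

31067.12 lb

Product per hectare = 47.86 / 8% = 598.25 lb.
Total product = 598.25 × 51.93 = 31067.123 lb.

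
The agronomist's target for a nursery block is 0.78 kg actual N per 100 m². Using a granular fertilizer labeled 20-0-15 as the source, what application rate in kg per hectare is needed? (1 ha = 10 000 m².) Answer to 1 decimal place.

Product per 100 m² = 0.78 / 20% = 3.9 kg.
Convert to per hectare: 3.9 × 100 = 390 kg.

390.0 kg of product per hectare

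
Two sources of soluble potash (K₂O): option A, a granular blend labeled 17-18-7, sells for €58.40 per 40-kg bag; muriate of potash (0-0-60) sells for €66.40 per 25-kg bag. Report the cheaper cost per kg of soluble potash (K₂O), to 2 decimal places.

option A: K₂O per bag = 40 × 7% = 2.8 kg; cost = 58.40 / 2.8 = €20.8571/kg K₂O.
muriate of potash: K₂O per bag = 25 × 60% = 15 kg; cost = 66.40 / 15 = €4.4267/kg K₂O.
muriate of potash is cheaper.

€4.43 per kg K₂O (muriate of potash)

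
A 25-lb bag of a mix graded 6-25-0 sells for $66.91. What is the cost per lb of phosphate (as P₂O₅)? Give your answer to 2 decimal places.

P₂O₅ in bag = 25 × 25% = 6.25 lb.
Cost per lb P₂O₅ = $66.91 / 6.25 = $10.7056.

$10.71 per lb P₂O₅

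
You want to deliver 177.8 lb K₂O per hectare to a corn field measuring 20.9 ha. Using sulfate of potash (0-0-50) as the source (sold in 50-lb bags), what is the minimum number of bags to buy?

Product per hectare = 177.8 / 50% = 355.6 lb.
Total product = 355.6 × 20.9 = 7432.04 lb.
Bags = ⌈7432.04 / 50⌉ = 149.

149 bags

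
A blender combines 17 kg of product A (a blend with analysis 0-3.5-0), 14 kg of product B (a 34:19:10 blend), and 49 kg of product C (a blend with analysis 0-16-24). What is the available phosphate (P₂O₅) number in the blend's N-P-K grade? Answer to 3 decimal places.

13.869% P₂O₅

Total mass = 17 + 14 + 49 = 80 kg.
P₂O₅ mass = 3.5%×17 + 19%×14 + 16%×49 = 11.095 kg.
% P₂O₅ = 11.095 / 80 = 13.8688%.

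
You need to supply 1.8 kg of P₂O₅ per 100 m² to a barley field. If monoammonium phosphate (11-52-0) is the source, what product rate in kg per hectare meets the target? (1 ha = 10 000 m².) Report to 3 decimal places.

Product per 100 m² = 1.8 / 52% = 3.46154 kg.
Convert to per hectare: 3.46154 × 100 = 346.1538 kg.

346.154 kg of product per hectare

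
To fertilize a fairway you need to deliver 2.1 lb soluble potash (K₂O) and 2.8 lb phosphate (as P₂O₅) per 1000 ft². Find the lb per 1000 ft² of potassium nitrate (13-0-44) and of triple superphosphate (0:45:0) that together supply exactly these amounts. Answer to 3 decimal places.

4.773 lb potassium nitrate, 6.222 lb triple superphosphate

Per-1000 ft² balance (a = potassium nitrate, b = triple superphosphate):
K₂O: 0.44·a + 0·b = 2.1
P₂O₅: 0·a + 0.45·b = 2.8
Solving simultaneously: a = 4.77273, b = 6.22222.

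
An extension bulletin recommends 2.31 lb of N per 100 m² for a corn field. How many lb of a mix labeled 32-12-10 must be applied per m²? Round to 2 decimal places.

Product per 100 m² = 2.31 / 32% = 7.21875 lb.
Convert to per m²: 7.21875 × 0.01 = 0.0721875 lb.

0.07 lb of product per sq m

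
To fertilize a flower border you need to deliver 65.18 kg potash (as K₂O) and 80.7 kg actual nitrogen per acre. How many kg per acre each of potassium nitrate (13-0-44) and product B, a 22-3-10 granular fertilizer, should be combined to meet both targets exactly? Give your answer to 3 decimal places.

74.816 kg potassium nitrate, 322.609 kg product B

With a, b = kg per acre of potassium nitrate and product B:
K₂O: 0.44·a + 0.1·b = 65.18
N: 0.13·a + 0.22·b = 80.7
Eliminate b: (row1) − 0.1/0.22·(row2) → 0.380909·a = 28.4982, so a = 74.8162.
Then b = (80.7 − 0.13·74.8162) / 0.22 = 322.6086.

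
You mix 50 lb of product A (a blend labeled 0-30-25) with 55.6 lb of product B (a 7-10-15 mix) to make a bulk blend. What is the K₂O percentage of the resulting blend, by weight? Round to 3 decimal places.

19.735% K₂O

Total mass = 50 + 55.6 = 105.6 lb.
K₂O mass = 25%×50 + 15%×55.6 = 20.84 lb.
% K₂O = 20.84 / 105.6 = 19.7348%.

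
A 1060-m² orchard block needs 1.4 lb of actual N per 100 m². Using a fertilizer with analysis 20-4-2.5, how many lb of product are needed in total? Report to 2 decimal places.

Product per 100 m² = 1.4 / 20% = 7 lb.
Total product = 7 × 1060 / 100 = 74.2 lb.

74.20 lb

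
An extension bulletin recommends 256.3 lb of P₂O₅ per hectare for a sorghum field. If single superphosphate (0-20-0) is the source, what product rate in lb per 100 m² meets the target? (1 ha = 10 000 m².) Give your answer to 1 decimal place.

Product per hectare = 256.3 / 20% = 1281.5 lb.
Convert to per 100 m²: 1281.5 × 0.01 = 12.815 lb.

12.8 lb of product per hundred sq m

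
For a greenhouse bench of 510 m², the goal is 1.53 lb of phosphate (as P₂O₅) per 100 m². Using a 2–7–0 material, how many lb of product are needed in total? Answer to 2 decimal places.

Product per 100 m² = 1.53 / 7% = 21.8571 lb.
Total product = 21.8571 × 510 / 100 = 111.471 lb.

111.47 lb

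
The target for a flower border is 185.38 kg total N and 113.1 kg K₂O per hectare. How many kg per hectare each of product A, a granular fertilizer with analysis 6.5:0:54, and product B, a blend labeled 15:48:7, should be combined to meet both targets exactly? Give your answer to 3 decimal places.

52.170 kg product A, 1213.260 kg product B

Let a = kg of product A, b = kg of product B (per hectare).
N: 0.065·a + 0.15·b = 185.38
K₂O: 0.54·a + 0.07·b = 113.1
Eliminate b: (row1) − 0.15/0.07·(row2) → -1.09214·a = -56.9771, so a = 52.17005.
Then b = (113.1 − 0.54·52.17005) / 0.07 = 1213.2596.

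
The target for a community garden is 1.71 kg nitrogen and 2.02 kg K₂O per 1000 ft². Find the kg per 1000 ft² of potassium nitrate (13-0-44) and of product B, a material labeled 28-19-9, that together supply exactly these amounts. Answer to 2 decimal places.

3.69 kg potassium nitrate, 4.39 kg product B

With a, b = kg per 1000 ft² of potassium nitrate and product B:
N: 0.13·a + 0.28·b = 1.71
K₂O: 0.44·a + 0.09·b = 2.02
From row1: a = (1.71 − 0.28·b) / 0.13.
Into row2: 0.44·(1.71 − 0.28·b)/0.13 + 0.09·b = 2.02 → b = 4.39283, a = 3.69238.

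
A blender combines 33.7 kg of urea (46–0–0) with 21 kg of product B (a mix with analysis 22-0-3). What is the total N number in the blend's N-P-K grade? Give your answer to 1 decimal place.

36.8% N

Total mass = 33.7 + 21 = 54.7 kg.
N mass = 46%×33.7 + 22%×21 = 20.122 kg.
% N = 20.122 / 54.7 = 36.7861%.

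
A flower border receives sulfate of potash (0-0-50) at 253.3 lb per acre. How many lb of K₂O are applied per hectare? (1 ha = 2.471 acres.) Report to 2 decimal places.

312.95 lb K₂O per hectare

K₂O per acre = 253.3 × 50% = 126.65 lb.
Convert to per hectare: 126.65 × 2.471 = 312.952 lb.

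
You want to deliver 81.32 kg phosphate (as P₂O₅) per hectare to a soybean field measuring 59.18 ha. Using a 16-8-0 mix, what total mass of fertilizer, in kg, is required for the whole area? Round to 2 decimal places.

60156.47 kg

Product per hectare = 81.32 / 8% = 1016.5 kg.
Total product = 1016.5 × 59.18 = 60156.47 kg.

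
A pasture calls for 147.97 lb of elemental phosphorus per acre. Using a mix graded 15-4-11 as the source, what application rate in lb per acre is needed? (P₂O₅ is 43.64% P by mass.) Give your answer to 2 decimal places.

8476.74 lb of product per acre

As P₂O₅: 147.97 / 0.4364 = 339.07 lb per acre.
Product per acre = 339.07 / 4% = 8476.742 lb.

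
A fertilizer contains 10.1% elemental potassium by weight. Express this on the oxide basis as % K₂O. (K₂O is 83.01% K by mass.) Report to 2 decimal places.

%K₂O = 10.1 / 0.8301 = 12.1672%.

12.17% K₂O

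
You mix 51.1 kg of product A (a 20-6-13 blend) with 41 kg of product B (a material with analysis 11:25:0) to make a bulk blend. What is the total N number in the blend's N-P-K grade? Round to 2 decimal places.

15.99% N

Total mass = 51.1 + 41 = 92.1 kg.
N mass = 20%×51.1 + 11%×41 = 14.73 kg.
% N = 14.73 / 92.1 = 15.9935%.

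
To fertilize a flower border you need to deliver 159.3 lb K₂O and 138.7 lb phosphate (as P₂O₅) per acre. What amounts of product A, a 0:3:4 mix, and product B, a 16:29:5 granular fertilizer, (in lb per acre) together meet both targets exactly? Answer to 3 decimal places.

Let a = lb of product A, b = lb of product B (per acre).
K₂O: 0.04·a + 0.05·b = 159.3
P₂O₅: 0.03·a + 0.29·b = 138.7
From row1: a = (159.3 − 0.05·b) / 0.04.
Into row2: 0.03·(159.3 − 0.05·b)/0.04 + 0.29·b = 138.7 → b = 76.1386, a = 3887.3267.

3887.327 lb product A, 76.139 lb product B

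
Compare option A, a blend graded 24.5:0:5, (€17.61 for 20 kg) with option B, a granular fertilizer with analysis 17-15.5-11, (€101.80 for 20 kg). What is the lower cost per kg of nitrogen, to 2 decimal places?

option A: N per bag = 20 × 24.5% = 4.9 kg; cost = 17.61 / 4.9 = €3.5939/kg N.
option B: N per bag = 20 × 17% = 3.4 kg; cost = 101.80 / 3.4 = €29.9412/kg N.
option A is cheaper.

€3.59 per kg N (option A)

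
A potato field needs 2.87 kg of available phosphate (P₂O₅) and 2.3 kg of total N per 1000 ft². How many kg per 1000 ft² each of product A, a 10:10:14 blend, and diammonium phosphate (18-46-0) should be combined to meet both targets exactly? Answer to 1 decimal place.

19.3 kg product A, 2.0 kg diammonium phosphate

Per-1000 ft² balance (a = product A, b = diammonium phosphate):
P₂O₅: 0.1·a + 0.46·b = 2.87
N: 0.1·a + 0.18·b = 2.3
Solving simultaneously: a = 19.3357, b = 2.03571.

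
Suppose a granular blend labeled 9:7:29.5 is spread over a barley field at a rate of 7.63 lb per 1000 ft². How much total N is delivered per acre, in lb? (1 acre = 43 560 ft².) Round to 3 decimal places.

29.913 lb N per acre

nitrogen per 1000 ft² = 7.63 × 9% = 0.6867 lb.
Convert to per acre: 0.6867 × 43.56 = 29.9127 lb.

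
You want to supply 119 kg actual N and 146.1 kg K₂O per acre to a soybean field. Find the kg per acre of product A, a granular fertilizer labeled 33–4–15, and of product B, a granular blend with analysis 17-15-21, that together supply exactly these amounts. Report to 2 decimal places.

With a, b = kg per acre of product A and product B:
N: 0.33·a + 0.17·b = 119
K₂O: 0.15·a + 0.21·b = 146.1
Eliminate b: (row1) − 0.17/0.21·(row2) → 0.208571·a = 0.728571, so a = 3.49315.
Then b = (146.1 − 0.15·3.49315) / 0.21 = 693.219.

3.49 kg product A, 693.22 kg product B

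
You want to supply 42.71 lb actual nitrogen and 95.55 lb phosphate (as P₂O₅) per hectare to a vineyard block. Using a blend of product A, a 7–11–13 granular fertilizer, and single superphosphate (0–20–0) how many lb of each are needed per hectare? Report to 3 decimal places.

With a, b = lb per hectare of product A and single superphosphate:
N: 0.07·a + 0·b = 42.71
P₂O₅: 0.11·a + 0.2·b = 95.55
Eliminate b: (row1) − 0/0.2·(row2) → 0.07·a = 42.71, so a = 610.1429.
Then b = (95.55 − 0.11·610.1429) / 0.2 = 142.1714.

610.143 lb product A, 142.171 lb single superphosphate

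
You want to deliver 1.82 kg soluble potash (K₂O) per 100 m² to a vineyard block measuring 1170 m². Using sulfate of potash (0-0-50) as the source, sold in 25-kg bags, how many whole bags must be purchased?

Product per 100 m² = 1.82 / 50% = 3.64 kg.
Total product = 3.64 × 1170 / 100 = 42.588 kg.
Bags = ⌈42.588 / 25⌉ = 2.

2 bags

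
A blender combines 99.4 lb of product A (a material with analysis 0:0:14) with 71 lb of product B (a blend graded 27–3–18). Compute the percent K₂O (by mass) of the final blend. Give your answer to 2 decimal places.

15.67% K₂O

Total mass = 99.4 + 71 = 170.4 lb.
K₂O mass = 14%×99.4 + 18%×71 = 26.696 lb.
% K₂O = 26.696 / 170.4 = 15.6667%.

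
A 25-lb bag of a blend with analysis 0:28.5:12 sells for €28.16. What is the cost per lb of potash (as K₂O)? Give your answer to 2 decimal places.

K₂O in bag = 25 × 12% = 3 lb.
Cost per lb K₂O = €28.16 / 3 = €9.3867.

€9.39 per lb K₂O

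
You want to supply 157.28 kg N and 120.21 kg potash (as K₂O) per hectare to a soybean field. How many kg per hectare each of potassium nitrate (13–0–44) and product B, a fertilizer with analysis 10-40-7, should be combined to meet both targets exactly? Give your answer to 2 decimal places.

28.98 kg potassium nitrate, 1535.13 kg product B

Let a = kg of potassium nitrate, b = kg of product B (per hectare).
N: 0.13·a + 0.1·b = 157.28
K₂O: 0.44·a + 0.07·b = 120.21
Eliminate b: (row1) − 0.1/0.07·(row2) → -0.498571·a = -14.4486, so a = 28.9799.
Then b = (120.21 − 0.44·28.9799) / 0.07 = 1535.126.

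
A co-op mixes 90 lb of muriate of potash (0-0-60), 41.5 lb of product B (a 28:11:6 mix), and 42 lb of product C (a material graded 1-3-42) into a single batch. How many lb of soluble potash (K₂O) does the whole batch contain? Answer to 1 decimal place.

K₂O mass = 60%×90 + 6%×41.5 + 42%×42 = 74.13 lb.

74.1 lb K₂O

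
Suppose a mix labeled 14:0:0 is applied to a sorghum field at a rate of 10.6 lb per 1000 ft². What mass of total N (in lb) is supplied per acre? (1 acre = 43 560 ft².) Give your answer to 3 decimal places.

64.643 lb N per acre

nitrogen per 1000 ft² = 10.6 × 14% = 1.484 lb.
Convert to per acre: 1.484 × 43.56 = 64.64304 lb.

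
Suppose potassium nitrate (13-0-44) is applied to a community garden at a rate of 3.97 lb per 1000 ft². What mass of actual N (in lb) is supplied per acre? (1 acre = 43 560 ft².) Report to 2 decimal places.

22.48 lb N per acre

nitrogen per 1000 ft² = 3.97 × 13% = 0.5161 lb.
Convert to per acre: 0.5161 × 43.56 = 22.4813 lb.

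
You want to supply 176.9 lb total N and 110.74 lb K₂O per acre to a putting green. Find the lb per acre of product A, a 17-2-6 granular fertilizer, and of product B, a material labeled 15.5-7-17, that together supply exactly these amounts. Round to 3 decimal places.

Let a = lb of product A, b = lb of product B (per acre).
N: 0.17·a + 0.155·b = 176.9
K₂O: 0.06·a + 0.17·b = 110.74
Eliminate a: (row1) − 0.17/0.06·(row2) → -0.326667·b = -136.863, so b = 418.9694.
Back-substitute: a = (176.9 − 0.155·418.9694) / 0.17 = 658.5867.

658.587 lb product A, 418.969 lb product B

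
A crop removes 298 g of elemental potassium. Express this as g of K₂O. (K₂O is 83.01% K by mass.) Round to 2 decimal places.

K₂O = 298 / 0.8301 = 358.993 g.

358.99 g K₂O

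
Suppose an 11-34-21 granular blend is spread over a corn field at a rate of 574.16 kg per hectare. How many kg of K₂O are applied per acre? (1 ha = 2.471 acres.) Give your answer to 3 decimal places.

48.795 kg K₂O per acre

K₂O per hectare = 574.16 × 21% = 120.574 kg.
Convert to per acre: 120.574 × 0.404694 = 48.79547 kg.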